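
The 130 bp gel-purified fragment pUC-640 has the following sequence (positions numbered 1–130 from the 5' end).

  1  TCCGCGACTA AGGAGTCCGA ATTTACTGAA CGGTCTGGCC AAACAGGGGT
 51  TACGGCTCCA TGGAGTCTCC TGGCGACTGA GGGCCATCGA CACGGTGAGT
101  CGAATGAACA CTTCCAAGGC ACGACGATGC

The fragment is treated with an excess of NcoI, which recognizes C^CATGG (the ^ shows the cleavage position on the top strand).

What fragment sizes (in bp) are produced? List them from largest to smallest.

72, 58 bp

The NcoI site (CCATGG) starts at position 58.
NcoI cuts after the first base of each site, so after position 58.
Linear molecule, 1 cut → 2 fragments:
  1–58 → 58 bp
  59–130 → 72 bp
Sorted largest to smallest: 72, 58 bp.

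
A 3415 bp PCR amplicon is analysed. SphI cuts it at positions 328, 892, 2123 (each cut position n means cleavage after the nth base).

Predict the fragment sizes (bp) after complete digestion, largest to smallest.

Linear molecule, 3 cuts → 4 fragments:
  328 − 0 = 328 bp
  892 − 328 = 564 bp
  2123 − 892 = 1231 bp
  3415 − 2123 = 1292 bp
Sorted largest to smallest: 1292, 1231, 564, 328 bp.

1292, 1231, 564, 328 bp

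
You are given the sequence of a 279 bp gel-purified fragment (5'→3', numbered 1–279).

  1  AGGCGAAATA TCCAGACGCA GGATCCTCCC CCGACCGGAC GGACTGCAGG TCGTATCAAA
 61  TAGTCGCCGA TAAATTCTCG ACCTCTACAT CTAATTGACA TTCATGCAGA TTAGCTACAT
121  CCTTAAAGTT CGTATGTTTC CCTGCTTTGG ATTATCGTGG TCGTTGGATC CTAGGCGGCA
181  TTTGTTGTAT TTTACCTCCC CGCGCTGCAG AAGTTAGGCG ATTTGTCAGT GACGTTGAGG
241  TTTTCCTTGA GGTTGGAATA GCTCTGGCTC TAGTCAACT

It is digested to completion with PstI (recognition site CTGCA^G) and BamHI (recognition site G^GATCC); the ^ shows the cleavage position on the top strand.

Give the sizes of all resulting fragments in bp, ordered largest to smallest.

PstI sites (CTGCAG) start at positions 44, 205.
PstI cuts after base 5 of each site (before the last base), so after positions 48, 209.
BamHI sites (GGATCC) start at positions 21, 166.
BamHI cuts after the first base of each site, so after positions 21, 166.
Combined cut positions: 21, 48, 166, 209.
Linear molecule, 4 cuts → 5 fragments:
  1–21 → 21 bp
  22–48 → 27 bp
  49–166 → 118 bp
  167–209 → 43 bp
  210–279 → 70 bp
Sorted largest to smallest: 118, 70, 43, 27, 21 bp.

118, 70, 43, 27, 21 bp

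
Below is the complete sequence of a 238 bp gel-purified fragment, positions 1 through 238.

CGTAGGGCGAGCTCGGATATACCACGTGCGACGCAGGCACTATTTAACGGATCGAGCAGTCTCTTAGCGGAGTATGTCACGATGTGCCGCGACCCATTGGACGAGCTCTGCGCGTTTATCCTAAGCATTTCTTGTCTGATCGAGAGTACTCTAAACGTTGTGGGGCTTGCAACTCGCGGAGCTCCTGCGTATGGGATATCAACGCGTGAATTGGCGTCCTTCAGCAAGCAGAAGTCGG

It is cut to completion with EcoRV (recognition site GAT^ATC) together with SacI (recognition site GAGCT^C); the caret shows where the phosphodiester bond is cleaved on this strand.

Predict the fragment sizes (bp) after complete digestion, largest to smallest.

94, 76, 41, 14, 13 bp

The EcoRV site (GATATC) starts at position 195.
EcoRV cuts after base 3 of each site, so after position 197.
SacI sites (GAGCTC) start at positions 9, 103, 179.
SacI cuts after base 5 of each site (before the last base), so after positions 13, 107, 183.
Combined cut positions: 13, 107, 183, 197.
Linear molecule, 4 cuts → 5 fragments:
  1–13 → 13 bp
  14–107 → 94 bp
  108–183 → 76 bp
  184–197 → 14 bp
  198–238 → 41 bp
Sorted largest to smallest: 94, 76, 41, 14, 13 bp.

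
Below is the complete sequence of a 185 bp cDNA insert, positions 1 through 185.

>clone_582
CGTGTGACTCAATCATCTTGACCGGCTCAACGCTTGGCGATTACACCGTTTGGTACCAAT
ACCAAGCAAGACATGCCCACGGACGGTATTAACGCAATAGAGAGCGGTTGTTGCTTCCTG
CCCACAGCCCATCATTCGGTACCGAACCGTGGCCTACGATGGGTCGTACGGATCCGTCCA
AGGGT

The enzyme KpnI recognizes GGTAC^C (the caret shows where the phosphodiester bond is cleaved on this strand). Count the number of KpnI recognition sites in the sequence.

2

GGTACC occurs starting at positions 52, 138.
KpnI cuts at 2 sites.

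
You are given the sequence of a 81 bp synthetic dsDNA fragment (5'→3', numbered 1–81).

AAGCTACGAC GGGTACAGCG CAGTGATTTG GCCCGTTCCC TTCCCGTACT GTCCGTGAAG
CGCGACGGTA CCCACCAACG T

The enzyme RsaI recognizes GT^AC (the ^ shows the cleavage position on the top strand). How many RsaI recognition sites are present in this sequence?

GTAC occurs starting at positions 13, 46, 68.
RsaI cuts at 3 sites.

3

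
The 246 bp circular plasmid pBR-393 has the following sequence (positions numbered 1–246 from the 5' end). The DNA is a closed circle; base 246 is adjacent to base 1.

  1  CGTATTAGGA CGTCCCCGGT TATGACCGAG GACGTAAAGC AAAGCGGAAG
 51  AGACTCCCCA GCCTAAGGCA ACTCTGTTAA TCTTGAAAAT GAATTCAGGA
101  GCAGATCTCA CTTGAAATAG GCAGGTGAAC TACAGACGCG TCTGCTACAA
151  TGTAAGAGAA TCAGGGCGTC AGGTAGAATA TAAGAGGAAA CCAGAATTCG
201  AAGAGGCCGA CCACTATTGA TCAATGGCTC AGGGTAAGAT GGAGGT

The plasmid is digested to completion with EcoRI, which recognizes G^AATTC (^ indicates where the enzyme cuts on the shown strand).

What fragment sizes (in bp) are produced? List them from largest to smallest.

EcoRI sites (GAATTC) start at positions 91, 194.
EcoRI cuts after the first base of each site, so after positions 91, 194.
Circular molecule, 2 cuts → 2 fragments:
  92–194 → 103 bp
  195–246 then 1–91 → 52 + 91 = 143 bp
Sorted largest to smallest: 143, 103 bp.

143, 103 bp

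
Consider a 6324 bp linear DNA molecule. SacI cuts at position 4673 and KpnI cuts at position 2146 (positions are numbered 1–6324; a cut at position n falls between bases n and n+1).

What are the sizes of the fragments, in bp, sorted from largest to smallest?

Combined cut positions (sorted): 2146, 4673.
Linear molecule, 2 cuts → 3 fragments:
  2146 − 0 = 2146 bp
  4673 − 2146 = 2527 bp
  6324 − 4673 = 1651 bp
Sorted largest to smallest: 2527, 2146, 1651 bp.

2527, 2146, 1651 bp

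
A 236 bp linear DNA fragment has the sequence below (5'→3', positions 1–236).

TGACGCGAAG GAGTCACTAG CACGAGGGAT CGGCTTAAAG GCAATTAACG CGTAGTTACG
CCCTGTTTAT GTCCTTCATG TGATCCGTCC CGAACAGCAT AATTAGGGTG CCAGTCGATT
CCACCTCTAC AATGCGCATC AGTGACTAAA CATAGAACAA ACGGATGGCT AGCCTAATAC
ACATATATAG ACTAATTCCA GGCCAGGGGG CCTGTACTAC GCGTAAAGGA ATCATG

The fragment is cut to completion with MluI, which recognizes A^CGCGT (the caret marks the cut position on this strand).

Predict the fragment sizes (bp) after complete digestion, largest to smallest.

MluI sites (ACGCGT) start at positions 48, 219.
MluI cuts after the first base of each site, so after positions 48, 219.
Linear molecule, 2 cuts → 3 fragments:
  1–48 → 48 bp
  49–219 → 171 bp
  220–236 → 17 bp
Sorted largest to smallest: 171, 48, 17 bp.

171, 48, 17 bp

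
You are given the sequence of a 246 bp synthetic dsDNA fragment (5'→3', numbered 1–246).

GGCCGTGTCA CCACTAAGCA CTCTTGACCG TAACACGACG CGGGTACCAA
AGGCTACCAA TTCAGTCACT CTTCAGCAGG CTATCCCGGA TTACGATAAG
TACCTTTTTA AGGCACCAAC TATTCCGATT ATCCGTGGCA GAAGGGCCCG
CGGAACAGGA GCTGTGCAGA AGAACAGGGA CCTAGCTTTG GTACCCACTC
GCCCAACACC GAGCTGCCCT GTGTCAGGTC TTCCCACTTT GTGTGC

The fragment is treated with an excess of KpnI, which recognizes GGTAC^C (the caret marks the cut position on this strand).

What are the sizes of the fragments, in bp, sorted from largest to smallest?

147, 52, 47 bp

KpnI sites (GGTACC) start at positions 43, 190.
KpnI cuts after base 5 of each site (before the last base), so after positions 47, 194.
Linear molecule, 2 cuts → 3 fragments:
  1–47 → 47 bp
  48–194 → 147 bp
  195–246 → 52 bp
Sorted largest to smallest: 147, 52, 47 bp.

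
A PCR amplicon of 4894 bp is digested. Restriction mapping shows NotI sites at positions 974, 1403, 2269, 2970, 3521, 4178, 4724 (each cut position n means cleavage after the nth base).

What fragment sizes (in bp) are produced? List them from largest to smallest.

Linear molecule, 7 cuts → 8 fragments:
  974 − 0 = 974 bp
  1403 − 974 = 429 bp
  2269 − 1403 = 866 bp
  2970 − 2269 = 701 bp
  3521 − 2970 = 551 bp
  4178 − 3521 = 657 bp
  4724 − 4178 = 546 bp
  4894 − 4724 = 170 bp
Sorted largest to smallest: 974, 866, 701, 657, 551, 546, 429, 170 bp.

974, 866, 701, 657, 551, 546, 429, 170 bp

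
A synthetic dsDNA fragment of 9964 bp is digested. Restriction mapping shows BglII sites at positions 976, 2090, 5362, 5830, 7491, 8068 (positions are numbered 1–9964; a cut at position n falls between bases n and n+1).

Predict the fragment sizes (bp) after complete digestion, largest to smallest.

3272, 1896, 1661, 1114, 976, 577, 468 bp

Linear molecule, 6 cuts → 7 fragments:
  976 − 0 = 976 bp
  2090 − 976 = 1114 bp
  5362 − 2090 = 3272 bp
  5830 − 5362 = 468 bp
  7491 − 5830 = 1661 bp
  8068 − 7491 = 577 bp
  9964 − 8068 = 1896 bp
Sorted largest to smallest: 3272, 1896, 1661, 1114, 976, 577, 468 bp.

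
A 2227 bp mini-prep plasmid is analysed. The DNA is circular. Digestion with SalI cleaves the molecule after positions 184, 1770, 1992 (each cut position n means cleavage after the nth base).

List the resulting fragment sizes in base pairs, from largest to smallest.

Circular molecule, 3 cuts → 3 fragments:
  1770 − 184 = 1586 bp
  1992 − 1770 = 222 bp
  wrap: 2227 − 1992 + 184 = 419 bp
Sorted largest to smallest: 1586, 419, 222 bp.

1586, 419, 222 bp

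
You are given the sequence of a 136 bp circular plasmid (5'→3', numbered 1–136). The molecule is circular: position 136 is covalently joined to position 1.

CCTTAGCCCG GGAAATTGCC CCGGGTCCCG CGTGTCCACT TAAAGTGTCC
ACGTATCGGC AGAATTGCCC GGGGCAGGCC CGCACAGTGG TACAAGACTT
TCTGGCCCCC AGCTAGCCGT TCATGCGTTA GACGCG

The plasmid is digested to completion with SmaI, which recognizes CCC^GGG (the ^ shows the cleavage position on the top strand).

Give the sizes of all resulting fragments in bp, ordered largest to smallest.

SmaI sites (CCCGGG) start at positions 7, 20, 68.
SmaI cuts after base 3 of each site, so after positions 9, 22, 70.
Circular molecule, 3 cuts → 3 fragments:
  10–22 → 13 bp
  23–70 → 48 bp
  71–136 then 1–9 → 66 + 9 = 75 bp
Sorted largest to smallest: 75, 48, 13 bp.

75, 48, 13 bp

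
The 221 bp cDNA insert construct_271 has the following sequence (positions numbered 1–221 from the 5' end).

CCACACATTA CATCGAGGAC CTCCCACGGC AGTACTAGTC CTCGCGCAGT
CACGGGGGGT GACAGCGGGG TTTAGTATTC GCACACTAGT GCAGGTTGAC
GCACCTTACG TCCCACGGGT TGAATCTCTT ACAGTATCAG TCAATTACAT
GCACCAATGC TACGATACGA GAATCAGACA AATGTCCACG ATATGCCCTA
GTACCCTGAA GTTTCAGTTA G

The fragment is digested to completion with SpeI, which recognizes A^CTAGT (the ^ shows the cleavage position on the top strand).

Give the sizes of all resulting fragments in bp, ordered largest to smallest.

SpeI sites (ACTAGT) start at positions 34, 85.
SpeI cuts after the first base of each site, so after positions 34, 85.
Linear molecule, 2 cuts → 3 fragments:
  1–34 → 34 bp
  35–85 → 51 bp
  86–221 → 136 bp
Sorted largest to smallest: 136, 51, 34 bp.

136, 51, 34 bp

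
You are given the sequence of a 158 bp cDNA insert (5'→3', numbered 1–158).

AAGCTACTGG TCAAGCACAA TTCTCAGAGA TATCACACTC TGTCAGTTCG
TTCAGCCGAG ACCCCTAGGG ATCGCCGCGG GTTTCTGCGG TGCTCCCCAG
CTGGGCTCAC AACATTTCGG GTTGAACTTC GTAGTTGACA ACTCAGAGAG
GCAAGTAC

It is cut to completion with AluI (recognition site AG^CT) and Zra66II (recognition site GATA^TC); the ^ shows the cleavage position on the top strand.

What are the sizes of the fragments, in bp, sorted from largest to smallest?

68, 58, 29, 3 bp

AluI sites (AGCT) start at positions 2, 99.
AluI cuts after base 2 of each site, so after positions 3, 100.
The Zra66II site (GATATC) starts at position 29.
Zra66II cuts after base 4 of each site, so after position 32.
Combined cut positions: 3, 32, 100.
Linear molecule, 3 cuts → 4 fragments:
  1–3 → 3 bp
  4–32 → 29 bp
  33–100 → 68 bp
  101–158 → 58 bp
Sorted largest to smallest: 68, 58, 29, 3 bp.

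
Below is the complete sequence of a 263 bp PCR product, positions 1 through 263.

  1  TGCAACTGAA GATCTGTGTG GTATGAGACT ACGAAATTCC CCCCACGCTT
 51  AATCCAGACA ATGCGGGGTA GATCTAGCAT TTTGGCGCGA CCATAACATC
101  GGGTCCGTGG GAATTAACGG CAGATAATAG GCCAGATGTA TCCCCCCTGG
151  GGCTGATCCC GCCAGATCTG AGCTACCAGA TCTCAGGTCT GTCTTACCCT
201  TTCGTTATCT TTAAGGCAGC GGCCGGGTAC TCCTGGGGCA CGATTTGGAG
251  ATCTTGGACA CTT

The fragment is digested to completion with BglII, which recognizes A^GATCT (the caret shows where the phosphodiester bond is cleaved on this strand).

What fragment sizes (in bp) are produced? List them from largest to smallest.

94, 71, 60, 14, 14, 10 bp

BglII sites (AGATCT) start at positions 10, 70, 164, 178, 249.
BglII cuts after the first base of each site, so after positions 10, 70, 164, 178, 249.
Linear molecule, 5 cuts → 6 fragments:
  1–10 → 10 bp
  11–70 → 60 bp
  71–164 → 94 bp
  165–178 → 14 bp
  179–249 → 71 bp
  250–263 → 14 bp
Sorted largest to smallest: 94, 71, 60, 14, 14, 10 bp.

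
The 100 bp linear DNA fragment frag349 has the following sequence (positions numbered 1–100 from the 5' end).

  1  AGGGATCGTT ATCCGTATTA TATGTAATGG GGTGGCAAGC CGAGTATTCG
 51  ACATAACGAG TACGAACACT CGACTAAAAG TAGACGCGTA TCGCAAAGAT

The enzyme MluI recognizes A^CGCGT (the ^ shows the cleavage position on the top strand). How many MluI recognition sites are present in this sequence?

ACGCGT occurs starting at position 84.
MluI cuts at 1 site.

1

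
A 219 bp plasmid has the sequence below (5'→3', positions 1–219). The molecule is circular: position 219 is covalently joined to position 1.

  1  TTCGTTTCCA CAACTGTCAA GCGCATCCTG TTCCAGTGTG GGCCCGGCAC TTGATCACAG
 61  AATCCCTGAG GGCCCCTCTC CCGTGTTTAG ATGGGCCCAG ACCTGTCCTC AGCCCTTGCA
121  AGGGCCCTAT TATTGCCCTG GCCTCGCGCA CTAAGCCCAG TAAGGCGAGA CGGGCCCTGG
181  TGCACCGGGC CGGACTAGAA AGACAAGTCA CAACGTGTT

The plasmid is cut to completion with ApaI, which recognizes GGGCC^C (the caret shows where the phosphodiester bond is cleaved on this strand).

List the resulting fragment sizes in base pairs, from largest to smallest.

87, 50, 30, 29, 23 bp

ApaI sites (GGGCCC) start at positions 40, 70, 93, 122, 172.
ApaI cuts after base 5 of each site (before the last base), so after positions 44, 74, 97, 126, 176.
Circular molecule, 5 cuts → 5 fragments:
  45–74 → 30 bp
  75–97 → 23 bp
  98–126 → 29 bp
  127–176 → 50 bp
  177–219 then 1–44 → 43 + 44 = 87 bp
Sorted largest to smallest: 87, 50, 30, 29, 23 bp.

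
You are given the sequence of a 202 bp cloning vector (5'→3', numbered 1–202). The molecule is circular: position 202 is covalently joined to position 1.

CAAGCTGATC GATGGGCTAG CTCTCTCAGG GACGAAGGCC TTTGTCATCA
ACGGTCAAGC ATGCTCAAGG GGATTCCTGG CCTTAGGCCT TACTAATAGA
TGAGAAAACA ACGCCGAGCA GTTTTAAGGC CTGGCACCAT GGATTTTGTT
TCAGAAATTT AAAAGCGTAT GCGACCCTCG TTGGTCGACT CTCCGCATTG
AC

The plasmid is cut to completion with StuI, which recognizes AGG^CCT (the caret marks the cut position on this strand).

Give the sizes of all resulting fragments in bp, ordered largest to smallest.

111, 49, 42 bp

StuI sites (AGGCCT) start at positions 36, 85, 127.
StuI cuts after base 3 of each site, so after positions 38, 87, 129.
Circular molecule, 3 cuts → 3 fragments:
  39–87 → 49 bp
  88–129 → 42 bp
  130–202 then 1–38 → 73 + 38 = 111 bp
Sorted largest to smallest: 111, 49, 42 bp.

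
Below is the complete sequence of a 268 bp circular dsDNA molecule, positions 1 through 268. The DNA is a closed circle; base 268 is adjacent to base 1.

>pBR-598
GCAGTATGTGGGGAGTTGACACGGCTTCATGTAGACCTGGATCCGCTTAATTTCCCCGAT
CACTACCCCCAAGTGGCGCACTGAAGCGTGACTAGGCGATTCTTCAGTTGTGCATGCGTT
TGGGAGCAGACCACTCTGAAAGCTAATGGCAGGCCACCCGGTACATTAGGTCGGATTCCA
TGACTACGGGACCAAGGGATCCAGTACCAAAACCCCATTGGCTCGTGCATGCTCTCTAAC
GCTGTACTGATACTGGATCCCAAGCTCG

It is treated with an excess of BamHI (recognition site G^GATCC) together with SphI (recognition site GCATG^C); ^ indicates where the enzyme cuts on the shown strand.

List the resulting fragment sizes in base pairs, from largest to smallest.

81, 77, 52, 34, 24 bp

BamHI sites (GGATCC) start at positions 39, 197, 255.
BamHI cuts after the first base of each site, so after positions 39, 197, 255.
SphI sites (GCATGC) start at positions 112, 227.
SphI cuts after base 5 of each site (before the last base), so after positions 116, 231.
Combined cut positions: 39, 116, 197, 231, 255.
Circular molecule, 5 cuts → 5 fragments:
  40–116 → 77 bp
  117–197 → 81 bp
  198–231 → 34 bp
  232–255 → 24 bp
  256–268 then 1–39 → 13 + 39 = 52 bp
Sorted largest to smallest: 81, 77, 52, 34, 24 bp.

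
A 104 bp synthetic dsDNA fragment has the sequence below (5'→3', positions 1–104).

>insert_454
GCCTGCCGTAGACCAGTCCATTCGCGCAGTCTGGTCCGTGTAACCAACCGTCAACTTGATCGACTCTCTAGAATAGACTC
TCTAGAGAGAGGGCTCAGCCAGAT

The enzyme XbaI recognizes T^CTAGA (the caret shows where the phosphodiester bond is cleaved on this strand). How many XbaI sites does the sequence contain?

2

TCTAGA occurs starting at positions 67, 81.
XbaI cuts at 2 sites.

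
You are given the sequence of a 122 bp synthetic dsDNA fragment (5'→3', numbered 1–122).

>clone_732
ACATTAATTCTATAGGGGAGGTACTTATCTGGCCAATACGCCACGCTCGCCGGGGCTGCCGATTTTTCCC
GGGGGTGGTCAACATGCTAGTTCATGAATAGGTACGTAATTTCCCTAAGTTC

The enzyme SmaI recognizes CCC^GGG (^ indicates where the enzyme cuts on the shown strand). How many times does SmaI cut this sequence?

1

CCCGGG occurs starting at position 68.
SmaI cuts at 1 site.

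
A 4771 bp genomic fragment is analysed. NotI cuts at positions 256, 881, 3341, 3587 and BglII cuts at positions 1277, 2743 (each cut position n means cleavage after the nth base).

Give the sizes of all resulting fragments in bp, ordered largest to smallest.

1466, 1184, 625, 598, 396, 256, 246 bp

Combined cut positions (sorted): 256, 881, 1277, 2743, 3341, 3587.
Linear molecule, 6 cuts → 7 fragments:
  256 − 0 = 256 bp
  881 − 256 = 625 bp
  1277 − 881 = 396 bp
  2743 − 1277 = 1466 bp
  3341 − 2743 = 598 bp
  3587 − 3341 = 246 bp
  4771 − 3587 = 1184 bp
Sorted largest to smallest: 1466, 1184, 625, 598, 396, 256, 246 bp.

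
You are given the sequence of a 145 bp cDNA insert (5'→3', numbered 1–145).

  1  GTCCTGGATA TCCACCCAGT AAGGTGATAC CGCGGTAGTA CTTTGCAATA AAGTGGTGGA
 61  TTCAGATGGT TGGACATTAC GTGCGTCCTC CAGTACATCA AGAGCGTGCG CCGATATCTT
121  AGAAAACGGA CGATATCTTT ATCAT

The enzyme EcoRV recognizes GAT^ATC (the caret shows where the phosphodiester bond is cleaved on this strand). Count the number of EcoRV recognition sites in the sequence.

GATATC occurs starting at positions 7, 113, 132.
EcoRV cuts at 3 sites.

3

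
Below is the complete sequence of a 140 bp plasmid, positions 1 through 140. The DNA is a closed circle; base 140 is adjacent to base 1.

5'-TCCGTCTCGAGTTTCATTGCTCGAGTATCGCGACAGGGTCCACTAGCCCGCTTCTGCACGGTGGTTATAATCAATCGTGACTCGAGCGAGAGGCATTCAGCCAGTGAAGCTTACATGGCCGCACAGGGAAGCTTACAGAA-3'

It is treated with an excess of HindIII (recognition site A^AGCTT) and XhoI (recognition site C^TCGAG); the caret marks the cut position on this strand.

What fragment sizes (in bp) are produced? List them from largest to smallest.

HindIII sites (AAGCTT) start at positions 107, 129.
HindIII cuts after the first base of each site, so after positions 107, 129.
XhoI sites (CTCGAG) start at positions 6, 20, 81.
XhoI cuts after the first base of each site, so after positions 6, 20, 81.
Combined cut positions: 6, 20, 81, 107, 129.
Circular molecule, 5 cuts → 5 fragments:
  7–20 → 14 bp
  21–81 → 61 bp
  82–107 → 26 bp
  108–129 → 22 bp
  130–140 then 1–6 → 11 + 6 = 17 bp
Sorted largest to smallest: 61, 26, 22, 17, 14 bp.

61, 26, 22, 17, 14 bp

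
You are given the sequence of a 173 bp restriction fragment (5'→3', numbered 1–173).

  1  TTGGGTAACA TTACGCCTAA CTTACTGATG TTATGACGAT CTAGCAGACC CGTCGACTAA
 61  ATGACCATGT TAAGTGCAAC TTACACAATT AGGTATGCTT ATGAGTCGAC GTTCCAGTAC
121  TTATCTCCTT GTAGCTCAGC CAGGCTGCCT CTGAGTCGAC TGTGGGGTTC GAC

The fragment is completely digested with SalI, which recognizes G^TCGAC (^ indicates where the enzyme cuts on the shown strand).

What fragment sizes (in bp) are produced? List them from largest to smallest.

53, 52, 50, 18 bp

SalI sites (GTCGAC) start at positions 52, 105, 155.
SalI cuts after the first base of each site, so after positions 52, 105, 155.
Linear molecule, 3 cuts → 4 fragments:
  1–52 → 52 bp
  53–105 → 53 bp
  106–155 → 50 bp
  156–173 → 18 bp
Sorted largest to smallest: 53, 52, 50, 18 bp.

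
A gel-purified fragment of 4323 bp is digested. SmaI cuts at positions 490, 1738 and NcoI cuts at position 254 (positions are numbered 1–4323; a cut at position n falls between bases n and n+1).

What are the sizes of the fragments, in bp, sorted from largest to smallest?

Combined cut positions (sorted): 254, 490, 1738.
Linear molecule, 3 cuts → 4 fragments:
  254 − 0 = 254 bp
  490 − 254 = 236 bp
  1738 − 490 = 1248 bp
  4323 − 1738 = 2585 bp
Sorted largest to smallest: 2585, 1248, 254, 236 bp.

2585, 1248, 254, 236 bp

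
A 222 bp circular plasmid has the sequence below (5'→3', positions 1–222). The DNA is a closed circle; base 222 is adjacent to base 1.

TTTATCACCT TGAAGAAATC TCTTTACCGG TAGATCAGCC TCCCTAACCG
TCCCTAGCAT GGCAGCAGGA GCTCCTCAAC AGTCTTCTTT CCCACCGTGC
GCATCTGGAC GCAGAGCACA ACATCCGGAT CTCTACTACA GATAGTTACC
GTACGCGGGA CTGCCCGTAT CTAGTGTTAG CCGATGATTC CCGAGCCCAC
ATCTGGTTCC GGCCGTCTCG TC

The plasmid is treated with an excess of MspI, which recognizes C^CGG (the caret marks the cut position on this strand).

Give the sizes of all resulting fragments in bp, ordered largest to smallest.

98, 84, 40 bp

MspI sites (CCGG) start at positions 27, 125, 209.
MspI cuts after the first base of each site, so after positions 27, 125, 209.
Circular molecule, 3 cuts → 3 fragments:
  28–125 → 98 bp
  126–209 → 84 bp
  210–222 then 1–27 → 13 + 27 = 40 bp
Sorted largest to smallest: 98, 84, 40 bp.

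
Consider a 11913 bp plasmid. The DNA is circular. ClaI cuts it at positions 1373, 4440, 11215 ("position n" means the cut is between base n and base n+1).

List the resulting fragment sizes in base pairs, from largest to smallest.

6775, 3067, 2071 bp

Circular molecule, 3 cuts → 3 fragments:
  4440 − 1373 = 3067 bp
  11215 − 4440 = 6775 bp
  wrap: 11913 − 11215 + 1373 = 2071 bp
Sorted largest to smallest: 6775, 3067, 2071 bp.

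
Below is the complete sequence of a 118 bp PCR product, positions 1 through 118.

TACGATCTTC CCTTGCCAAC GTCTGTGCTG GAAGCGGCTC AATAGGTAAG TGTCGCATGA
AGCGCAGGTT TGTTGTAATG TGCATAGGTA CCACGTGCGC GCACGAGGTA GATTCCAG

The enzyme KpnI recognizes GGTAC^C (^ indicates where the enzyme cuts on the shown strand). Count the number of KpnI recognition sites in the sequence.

1

GGTACC occurs starting at position 87.
KpnI cuts at 1 site.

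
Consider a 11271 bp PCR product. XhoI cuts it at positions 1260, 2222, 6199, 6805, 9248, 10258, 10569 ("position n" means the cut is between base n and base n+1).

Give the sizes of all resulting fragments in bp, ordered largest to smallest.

Linear molecule, 7 cuts → 8 fragments:
  1260 − 0 = 1260 bp
  2222 − 1260 = 962 bp
  6199 − 2222 = 3977 bp
  6805 − 6199 = 606 bp
  9248 − 6805 = 2443 bp
  10258 − 9248 = 1010 bp
  10569 − 10258 = 311 bp
  11271 − 10569 = 702 bp
Sorted largest to smallest: 3977, 2443, 1260, 1010, 962, 702, 606, 311 bp.

3977, 2443, 1260, 1010, 962, 702, 606, 311 bp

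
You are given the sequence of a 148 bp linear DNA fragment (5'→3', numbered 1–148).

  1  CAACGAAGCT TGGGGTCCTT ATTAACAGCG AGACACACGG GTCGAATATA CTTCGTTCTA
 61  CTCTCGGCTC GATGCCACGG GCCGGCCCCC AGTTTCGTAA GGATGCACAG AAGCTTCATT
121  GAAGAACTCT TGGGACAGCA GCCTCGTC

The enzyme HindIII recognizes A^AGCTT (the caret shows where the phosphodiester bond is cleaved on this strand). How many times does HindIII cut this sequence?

2

AAGCTT occurs starting at positions 6, 111.
HindIII cuts at 2 sites.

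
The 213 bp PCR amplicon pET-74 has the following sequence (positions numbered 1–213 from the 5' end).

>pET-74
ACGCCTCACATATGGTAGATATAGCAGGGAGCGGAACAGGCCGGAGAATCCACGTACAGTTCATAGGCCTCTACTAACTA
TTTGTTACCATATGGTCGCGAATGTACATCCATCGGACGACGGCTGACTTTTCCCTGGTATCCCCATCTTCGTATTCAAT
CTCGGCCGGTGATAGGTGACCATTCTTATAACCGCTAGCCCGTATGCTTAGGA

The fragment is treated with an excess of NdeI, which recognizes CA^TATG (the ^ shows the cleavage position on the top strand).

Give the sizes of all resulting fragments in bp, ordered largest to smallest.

123, 80, 10 bp

NdeI sites (CATATG) start at positions 9, 89.
NdeI cuts after base 2 of each site, so after positions 10, 90.
Linear molecule, 2 cuts → 3 fragments:
  1–10 → 10 bp
  11–90 → 80 bp
  91–213 → 123 bp
Sorted largest to smallest: 123, 80, 10 bp.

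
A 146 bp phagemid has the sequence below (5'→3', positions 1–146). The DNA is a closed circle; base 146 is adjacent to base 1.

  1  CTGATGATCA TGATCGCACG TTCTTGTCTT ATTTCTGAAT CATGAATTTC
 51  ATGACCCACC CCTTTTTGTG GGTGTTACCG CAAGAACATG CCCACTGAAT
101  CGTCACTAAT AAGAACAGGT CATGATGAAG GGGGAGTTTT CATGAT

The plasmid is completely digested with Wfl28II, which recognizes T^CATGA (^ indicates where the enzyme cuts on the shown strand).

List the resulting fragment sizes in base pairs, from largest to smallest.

71, 32, 20, 14, 9 bp

Wfl28II sites (TCATGA) start at positions 8, 40, 49, 120, 140.
Wfl28II cuts after the first base of each site, so after positions 8, 40, 49, 120, 140.
Circular molecule, 5 cuts → 5 fragments:
  9–40 → 32 bp
  41–49 → 9 bp
  50–120 → 71 bp
  121–140 → 20 bp
  141–146 then 1–8 → 6 + 8 = 14 bp
Sorted largest to smallest: 71, 32, 20, 14, 9 bp.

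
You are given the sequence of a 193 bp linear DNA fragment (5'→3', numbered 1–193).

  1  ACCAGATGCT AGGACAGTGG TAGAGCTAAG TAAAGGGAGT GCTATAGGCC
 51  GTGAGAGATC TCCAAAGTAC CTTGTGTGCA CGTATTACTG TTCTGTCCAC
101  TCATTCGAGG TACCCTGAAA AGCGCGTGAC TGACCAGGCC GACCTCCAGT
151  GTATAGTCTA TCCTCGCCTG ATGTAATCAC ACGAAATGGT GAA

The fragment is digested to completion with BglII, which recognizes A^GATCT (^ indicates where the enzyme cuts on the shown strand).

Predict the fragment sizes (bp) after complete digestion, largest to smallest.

The BglII site (AGATCT) starts at position 56.
BglII cuts after the first base of each site, so after position 56.
Linear molecule, 1 cut → 2 fragments:
  1–56 → 56 bp
  57–193 → 137 bp
Sorted largest to smallest: 137, 56 bp.

137, 56 bp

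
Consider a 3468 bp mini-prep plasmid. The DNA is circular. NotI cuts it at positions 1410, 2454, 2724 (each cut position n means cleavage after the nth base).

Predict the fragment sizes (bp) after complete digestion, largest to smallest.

2154, 1044, 270 bp

Circular molecule, 3 cuts → 3 fragments:
  2454 − 1410 = 1044 bp
  2724 − 2454 = 270 bp
  wrap: 3468 − 2724 + 1410 = 2154 bp
Sorted largest to smallest: 2154, 1044, 270 bp.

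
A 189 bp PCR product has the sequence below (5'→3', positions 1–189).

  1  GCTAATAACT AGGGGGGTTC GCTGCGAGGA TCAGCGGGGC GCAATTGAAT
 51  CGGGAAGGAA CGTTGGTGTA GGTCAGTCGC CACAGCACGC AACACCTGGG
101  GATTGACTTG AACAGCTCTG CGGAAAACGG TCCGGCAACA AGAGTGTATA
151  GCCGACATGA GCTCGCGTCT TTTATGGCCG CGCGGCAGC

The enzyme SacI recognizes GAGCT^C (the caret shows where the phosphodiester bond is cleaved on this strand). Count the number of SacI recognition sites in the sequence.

1

GAGCTC occurs starting at position 159.
SacI cuts at 1 site.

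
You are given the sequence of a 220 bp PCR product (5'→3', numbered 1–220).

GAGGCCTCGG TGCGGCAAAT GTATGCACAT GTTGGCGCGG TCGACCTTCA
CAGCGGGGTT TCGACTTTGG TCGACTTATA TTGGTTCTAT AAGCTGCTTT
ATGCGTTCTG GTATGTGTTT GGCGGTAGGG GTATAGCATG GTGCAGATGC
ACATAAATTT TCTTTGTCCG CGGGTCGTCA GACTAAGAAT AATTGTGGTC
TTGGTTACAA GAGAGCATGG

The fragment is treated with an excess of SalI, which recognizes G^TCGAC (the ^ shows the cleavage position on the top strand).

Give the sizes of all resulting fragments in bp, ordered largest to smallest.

SalI sites (GTCGAC) start at positions 40, 70.
SalI cuts after the first base of each site, so after positions 40, 70.
Linear molecule, 2 cuts → 3 fragments:
  1–40 → 40 bp
  41–70 → 30 bp
  71–220 → 150 bp
Sorted largest to smallest: 150, 40, 30 bp.

150, 40, 30 bp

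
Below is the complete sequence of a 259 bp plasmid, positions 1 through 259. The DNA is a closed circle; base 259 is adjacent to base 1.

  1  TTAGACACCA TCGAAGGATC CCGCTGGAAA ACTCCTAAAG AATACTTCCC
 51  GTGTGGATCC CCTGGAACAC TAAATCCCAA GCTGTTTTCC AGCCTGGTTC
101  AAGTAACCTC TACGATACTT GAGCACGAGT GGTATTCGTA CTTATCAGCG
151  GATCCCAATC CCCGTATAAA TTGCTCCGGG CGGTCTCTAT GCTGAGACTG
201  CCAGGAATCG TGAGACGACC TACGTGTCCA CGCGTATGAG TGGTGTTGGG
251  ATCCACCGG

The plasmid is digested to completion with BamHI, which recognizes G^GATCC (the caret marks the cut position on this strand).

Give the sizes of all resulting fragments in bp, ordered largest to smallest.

99, 95, 39, 26 bp

BamHI sites (GGATCC) start at positions 16, 55, 150, 249.
BamHI cuts after the first base of each site, so after positions 16, 55, 150, 249.
Circular molecule, 4 cuts → 4 fragments:
  17–55 → 39 bp
  56–150 → 95 bp
  151–249 → 99 bp
  250–259 then 1–16 → 10 + 16 = 26 bp
Sorted largest to smallest: 99, 95, 39, 26 bp.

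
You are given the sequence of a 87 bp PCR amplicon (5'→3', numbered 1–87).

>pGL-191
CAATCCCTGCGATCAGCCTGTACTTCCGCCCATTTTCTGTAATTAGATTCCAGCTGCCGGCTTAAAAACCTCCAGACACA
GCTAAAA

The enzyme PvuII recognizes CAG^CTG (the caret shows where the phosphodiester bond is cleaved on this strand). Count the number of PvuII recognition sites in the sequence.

1

CAGCTG occurs starting at position 51.
PvuII cuts at 1 site.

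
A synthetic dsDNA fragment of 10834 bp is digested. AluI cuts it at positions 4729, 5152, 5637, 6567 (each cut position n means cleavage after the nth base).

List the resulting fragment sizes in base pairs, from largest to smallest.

Linear molecule, 4 cuts → 5 fragments:
  4729 − 0 = 4729 bp
  5152 − 4729 = 423 bp
  5637 − 5152 = 485 bp
  6567 − 5637 = 930 bp
  10834 − 6567 = 4267 bp
Sorted largest to smallest: 4729, 4267, 930, 485, 423 bp.

4729, 4267, 930, 485, 423 bp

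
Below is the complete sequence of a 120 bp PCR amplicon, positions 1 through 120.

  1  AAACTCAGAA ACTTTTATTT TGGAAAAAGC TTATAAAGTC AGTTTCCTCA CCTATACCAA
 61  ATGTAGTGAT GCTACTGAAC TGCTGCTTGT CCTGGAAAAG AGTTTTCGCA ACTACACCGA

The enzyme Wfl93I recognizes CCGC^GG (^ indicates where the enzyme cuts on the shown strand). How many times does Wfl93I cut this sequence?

0

No occurrence of CCGCGG is present in the sequence.
Wfl93I does not cut: 0 sites.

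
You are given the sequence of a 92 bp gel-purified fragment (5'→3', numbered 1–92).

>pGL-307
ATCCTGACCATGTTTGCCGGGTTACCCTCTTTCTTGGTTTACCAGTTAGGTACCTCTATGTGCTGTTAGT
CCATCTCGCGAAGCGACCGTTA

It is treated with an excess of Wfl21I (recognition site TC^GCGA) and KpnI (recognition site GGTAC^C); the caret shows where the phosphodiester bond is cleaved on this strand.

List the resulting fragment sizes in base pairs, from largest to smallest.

53, 24, 15 bp

The Wfl21I site (TCGCGA) starts at position 76.
Wfl21I cuts after base 2 of each site, so after position 77.
The KpnI site (GGTACC) starts at position 49.
KpnI cuts after base 5 of each site (before the last base), so after position 53.
Combined cut positions: 53, 77.
Linear molecule, 2 cuts → 3 fragments:
  1–53 → 53 bp
  54–77 → 24 bp
  78–92 → 15 bp
Sorted largest to smallest: 53, 24, 15 bp.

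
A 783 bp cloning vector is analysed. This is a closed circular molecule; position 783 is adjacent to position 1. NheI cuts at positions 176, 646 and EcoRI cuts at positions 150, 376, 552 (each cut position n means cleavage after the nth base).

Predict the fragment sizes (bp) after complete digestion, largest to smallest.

287, 200, 176, 94, 26 bp

Combined cut positions (sorted): 150, 176, 376, 552, 646.
Circular molecule, 5 cuts → 5 fragments:
  176 − 150 = 26 bp
  376 − 176 = 200 bp
  552 − 376 = 176 bp
  646 − 552 = 94 bp
  wrap: 783 − 646 + 150 = 287 bp
Sorted largest to smallest: 287, 200, 176, 94, 26 bp.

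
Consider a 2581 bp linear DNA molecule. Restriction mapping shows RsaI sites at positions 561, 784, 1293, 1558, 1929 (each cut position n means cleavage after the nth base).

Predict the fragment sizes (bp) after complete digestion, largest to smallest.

652, 561, 509, 371, 265, 223 bp

Linear molecule, 5 cuts → 6 fragments:
  561 − 0 = 561 bp
  784 − 561 = 223 bp
  1293 − 784 = 509 bp
  1558 − 1293 = 265 bp
  1929 − 1558 = 371 bp
  2581 − 1929 = 652 bp
Sorted largest to smallest: 652, 561, 509, 371, 265, 223 bp.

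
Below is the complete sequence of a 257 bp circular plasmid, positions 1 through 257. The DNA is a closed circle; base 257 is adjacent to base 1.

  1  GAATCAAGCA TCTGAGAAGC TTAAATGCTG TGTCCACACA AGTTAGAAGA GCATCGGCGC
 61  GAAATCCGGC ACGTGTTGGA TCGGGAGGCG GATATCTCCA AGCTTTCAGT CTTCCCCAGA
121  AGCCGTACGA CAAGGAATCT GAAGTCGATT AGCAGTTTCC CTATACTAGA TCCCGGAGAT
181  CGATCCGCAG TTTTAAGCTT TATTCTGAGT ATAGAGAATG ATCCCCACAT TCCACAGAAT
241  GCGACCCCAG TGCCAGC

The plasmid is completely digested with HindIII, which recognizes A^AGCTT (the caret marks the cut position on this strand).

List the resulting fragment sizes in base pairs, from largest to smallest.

HindIII sites (AAGCTT) start at positions 17, 100, 195.
HindIII cuts after the first base of each site, so after positions 17, 100, 195.
Circular molecule, 3 cuts → 3 fragments:
  18–100 → 83 bp
  101–195 → 95 bp
  196–257 then 1–17 → 62 + 17 = 79 bp
Sorted largest to smallest: 95, 83, 79 bp.

95, 83, 79 bp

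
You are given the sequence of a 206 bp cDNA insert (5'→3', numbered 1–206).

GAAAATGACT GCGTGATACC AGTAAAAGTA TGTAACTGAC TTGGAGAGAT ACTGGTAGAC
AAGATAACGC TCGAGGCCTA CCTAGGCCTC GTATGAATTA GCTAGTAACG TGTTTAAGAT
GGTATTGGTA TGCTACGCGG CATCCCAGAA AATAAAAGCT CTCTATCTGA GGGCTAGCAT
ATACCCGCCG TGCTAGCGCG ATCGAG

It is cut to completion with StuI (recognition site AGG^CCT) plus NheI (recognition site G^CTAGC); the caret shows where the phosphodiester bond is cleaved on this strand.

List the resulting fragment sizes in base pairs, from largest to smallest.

87, 76, 19, 14, 10 bp

StuI sites (AGGCCT) start at positions 74, 84.
StuI cuts after base 3 of each site, so after positions 76, 86.
NheI sites (GCTAGC) start at positions 173, 192.
NheI cuts after the first base of each site, so after positions 173, 192.
Combined cut positions: 76, 86, 173, 192.
Linear molecule, 4 cuts → 5 fragments:
  1–76 → 76 bp
  77–86 → 10 bp
  87–173 → 87 bp
  174–192 → 19 bp
  193–206 → 14 bp
Sorted largest to smallest: 87, 76, 19, 14, 10 bp.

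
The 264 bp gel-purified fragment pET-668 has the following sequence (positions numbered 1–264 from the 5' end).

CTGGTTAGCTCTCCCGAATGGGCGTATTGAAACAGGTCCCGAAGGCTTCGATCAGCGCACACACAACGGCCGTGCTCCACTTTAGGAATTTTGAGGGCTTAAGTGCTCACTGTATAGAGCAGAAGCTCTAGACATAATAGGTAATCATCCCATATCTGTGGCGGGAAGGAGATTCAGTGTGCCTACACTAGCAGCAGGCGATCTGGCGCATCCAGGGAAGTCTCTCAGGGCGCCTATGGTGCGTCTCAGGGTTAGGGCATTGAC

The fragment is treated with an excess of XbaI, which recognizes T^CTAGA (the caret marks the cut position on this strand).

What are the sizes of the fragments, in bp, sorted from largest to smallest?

137, 127 bp

The XbaI site (TCTAGA) starts at position 127.
XbaI cuts after the first base of each site, so after position 127.
Linear molecule, 1 cut → 2 fragments:
  1–127 → 127 bp
  128–264 → 137 bp
Sorted largest to smallest: 137, 127 bp.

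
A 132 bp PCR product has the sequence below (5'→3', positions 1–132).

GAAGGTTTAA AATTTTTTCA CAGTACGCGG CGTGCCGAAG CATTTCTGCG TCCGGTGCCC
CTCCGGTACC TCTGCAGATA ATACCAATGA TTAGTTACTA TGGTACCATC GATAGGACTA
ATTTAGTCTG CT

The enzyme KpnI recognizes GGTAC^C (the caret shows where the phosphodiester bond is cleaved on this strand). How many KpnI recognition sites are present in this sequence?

2

GGTACC occurs starting at positions 65, 102.
KpnI cuts at 2 sites.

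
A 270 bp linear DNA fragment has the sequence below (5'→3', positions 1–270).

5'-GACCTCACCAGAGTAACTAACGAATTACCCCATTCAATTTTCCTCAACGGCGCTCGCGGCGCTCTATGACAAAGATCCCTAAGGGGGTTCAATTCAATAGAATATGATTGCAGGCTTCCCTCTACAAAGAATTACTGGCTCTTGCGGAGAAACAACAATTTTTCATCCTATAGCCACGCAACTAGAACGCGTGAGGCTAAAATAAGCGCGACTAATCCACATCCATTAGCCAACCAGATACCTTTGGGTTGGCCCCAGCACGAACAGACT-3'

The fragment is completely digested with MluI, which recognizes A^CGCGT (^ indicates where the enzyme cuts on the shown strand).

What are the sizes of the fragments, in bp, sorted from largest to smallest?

187, 83 bp

The MluI site (ACGCGT) starts at position 187.
MluI cuts after the first base of each site, so after position 187.
Linear molecule, 1 cut → 2 fragments:
  1–187 → 187 bp
  188–270 → 83 bp
Sorted largest to smallest: 187, 83 bp.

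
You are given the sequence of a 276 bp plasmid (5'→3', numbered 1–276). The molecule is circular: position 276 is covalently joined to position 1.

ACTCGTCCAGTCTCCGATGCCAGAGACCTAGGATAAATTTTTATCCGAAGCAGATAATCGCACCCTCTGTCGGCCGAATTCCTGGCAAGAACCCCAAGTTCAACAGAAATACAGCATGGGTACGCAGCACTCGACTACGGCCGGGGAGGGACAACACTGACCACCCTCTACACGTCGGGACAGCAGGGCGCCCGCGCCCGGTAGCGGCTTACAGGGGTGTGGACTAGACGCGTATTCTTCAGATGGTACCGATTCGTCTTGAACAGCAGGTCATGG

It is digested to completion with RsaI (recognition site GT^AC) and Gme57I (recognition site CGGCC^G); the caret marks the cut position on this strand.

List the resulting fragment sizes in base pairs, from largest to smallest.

RsaI sites (GTAC) start at positions 120, 246.
RsaI cuts after base 2 of each site, so after positions 121, 247.
Gme57I sites (CGGCCG) start at positions 71, 138.
Gme57I cuts after base 5 of each site (before the last base), so after positions 75, 142.
Combined cut positions: 75, 121, 142, 247.
Circular molecule, 4 cuts → 4 fragments:
  76–121 → 46 bp
  122–142 → 21 bp
  143–247 → 105 bp
  248–276 then 1–75 → 29 + 75 = 104 bp
Sorted largest to smallest: 105, 104, 46, 21 bp.

105, 104, 46, 21 bp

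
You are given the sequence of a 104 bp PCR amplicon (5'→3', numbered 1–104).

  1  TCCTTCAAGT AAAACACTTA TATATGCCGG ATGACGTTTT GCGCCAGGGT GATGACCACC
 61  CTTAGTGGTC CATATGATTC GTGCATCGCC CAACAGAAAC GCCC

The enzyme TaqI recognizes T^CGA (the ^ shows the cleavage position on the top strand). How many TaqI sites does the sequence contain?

0

No occurrence of TCGA is present in the sequence.
TaqI does not cut: 0 sites.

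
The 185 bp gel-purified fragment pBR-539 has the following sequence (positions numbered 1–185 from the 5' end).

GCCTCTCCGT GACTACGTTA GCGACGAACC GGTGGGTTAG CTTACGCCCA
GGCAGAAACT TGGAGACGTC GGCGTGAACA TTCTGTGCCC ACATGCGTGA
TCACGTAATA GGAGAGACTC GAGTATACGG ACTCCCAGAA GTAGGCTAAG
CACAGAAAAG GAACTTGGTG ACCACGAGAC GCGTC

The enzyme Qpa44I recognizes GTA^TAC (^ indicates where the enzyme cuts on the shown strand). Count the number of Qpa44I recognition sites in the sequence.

GTATAC occurs starting at position 123.
Qpa44I cuts at 1 site.

1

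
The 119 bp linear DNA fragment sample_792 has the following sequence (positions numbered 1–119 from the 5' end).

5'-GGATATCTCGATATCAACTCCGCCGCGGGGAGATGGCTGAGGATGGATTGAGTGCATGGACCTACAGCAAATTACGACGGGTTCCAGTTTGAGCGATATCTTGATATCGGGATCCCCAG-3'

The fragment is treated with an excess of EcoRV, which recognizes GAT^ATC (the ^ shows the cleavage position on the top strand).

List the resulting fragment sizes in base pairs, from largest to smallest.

85, 14, 8, 8, 4 bp

EcoRV sites (GATATC) start at positions 2, 10, 95, 103.
EcoRV cuts after base 3 of each site, so after positions 4, 12, 97, 105.
Linear molecule, 4 cuts → 5 fragments:
  1–4 → 4 bp
  5–12 → 8 bp
  13–97 → 85 bp
  98–105 → 8 bp
  106–119 → 14 bp
Sorted largest to smallest: 85, 14, 8, 8, 4 bp.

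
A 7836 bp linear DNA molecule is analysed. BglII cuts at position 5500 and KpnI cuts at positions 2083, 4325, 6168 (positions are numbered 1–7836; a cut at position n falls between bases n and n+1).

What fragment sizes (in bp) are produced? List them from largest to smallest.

Combined cut positions (sorted): 2083, 4325, 5500, 6168.
Linear molecule, 4 cuts → 5 fragments:
  2083 − 0 = 2083 bp
  4325 − 2083 = 2242 bp
  5500 − 4325 = 1175 bp
  6168 − 5500 = 668 bp
  7836 − 6168 = 1668 bp
Sorted largest to smallest: 2242, 2083, 1668, 1175, 668 bp.

2242, 2083, 1668, 1175, 668 bp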